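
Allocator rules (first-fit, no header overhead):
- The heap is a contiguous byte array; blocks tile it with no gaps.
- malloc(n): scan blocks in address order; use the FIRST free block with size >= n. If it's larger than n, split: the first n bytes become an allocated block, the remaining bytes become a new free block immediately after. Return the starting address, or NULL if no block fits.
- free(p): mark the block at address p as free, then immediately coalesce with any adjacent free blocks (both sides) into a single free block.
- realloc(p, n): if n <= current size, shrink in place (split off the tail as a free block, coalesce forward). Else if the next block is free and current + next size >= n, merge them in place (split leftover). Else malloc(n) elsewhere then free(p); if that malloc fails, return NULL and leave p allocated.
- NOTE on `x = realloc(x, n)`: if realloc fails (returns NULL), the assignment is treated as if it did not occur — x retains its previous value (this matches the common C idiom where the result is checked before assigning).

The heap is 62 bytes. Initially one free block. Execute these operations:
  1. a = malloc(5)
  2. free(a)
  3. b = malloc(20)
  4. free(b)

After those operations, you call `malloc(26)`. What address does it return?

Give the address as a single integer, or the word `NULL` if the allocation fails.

Answer: 0

Derivation:
Op 1: a = malloc(5) -> a = 0; heap: [0-4 ALLOC][5-61 FREE]
Op 2: free(a) -> (freed a); heap: [0-61 FREE]
Op 3: b = malloc(20) -> b = 0; heap: [0-19 ALLOC][20-61 FREE]
Op 4: free(b) -> (freed b); heap: [0-61 FREE]
malloc(26): first-fit scan over [0-61 FREE] -> 0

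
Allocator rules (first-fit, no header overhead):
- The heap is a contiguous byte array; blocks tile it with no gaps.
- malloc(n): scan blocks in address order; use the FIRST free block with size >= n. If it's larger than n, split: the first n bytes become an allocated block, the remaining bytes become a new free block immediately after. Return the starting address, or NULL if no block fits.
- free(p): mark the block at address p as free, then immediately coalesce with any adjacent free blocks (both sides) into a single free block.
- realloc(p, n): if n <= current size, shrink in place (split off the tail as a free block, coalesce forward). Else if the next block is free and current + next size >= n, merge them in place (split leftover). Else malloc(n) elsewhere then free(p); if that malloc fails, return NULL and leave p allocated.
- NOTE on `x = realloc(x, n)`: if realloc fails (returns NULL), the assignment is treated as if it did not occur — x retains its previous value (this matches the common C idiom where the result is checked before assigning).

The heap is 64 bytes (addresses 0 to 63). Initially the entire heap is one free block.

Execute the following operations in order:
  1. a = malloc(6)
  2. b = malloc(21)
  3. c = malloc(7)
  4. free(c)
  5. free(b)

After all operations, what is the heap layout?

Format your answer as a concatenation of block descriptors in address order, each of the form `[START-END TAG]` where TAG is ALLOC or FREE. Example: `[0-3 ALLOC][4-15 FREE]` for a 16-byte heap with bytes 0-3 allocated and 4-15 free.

Answer: [0-5 ALLOC][6-63 FREE]

Derivation:
Op 1: a = malloc(6) -> a = 0; heap: [0-5 ALLOC][6-63 FREE]
Op 2: b = malloc(21) -> b = 6; heap: [0-5 ALLOC][6-26 ALLOC][27-63 FREE]
Op 3: c = malloc(7) -> c = 27; heap: [0-5 ALLOC][6-26 ALLOC][27-33 ALLOC][34-63 FREE]
Op 4: free(c) -> (freed c); heap: [0-5 ALLOC][6-26 ALLOC][27-63 FREE]
Op 5: free(b) -> (freed b); heap: [0-5 ALLOC][6-63 FREE]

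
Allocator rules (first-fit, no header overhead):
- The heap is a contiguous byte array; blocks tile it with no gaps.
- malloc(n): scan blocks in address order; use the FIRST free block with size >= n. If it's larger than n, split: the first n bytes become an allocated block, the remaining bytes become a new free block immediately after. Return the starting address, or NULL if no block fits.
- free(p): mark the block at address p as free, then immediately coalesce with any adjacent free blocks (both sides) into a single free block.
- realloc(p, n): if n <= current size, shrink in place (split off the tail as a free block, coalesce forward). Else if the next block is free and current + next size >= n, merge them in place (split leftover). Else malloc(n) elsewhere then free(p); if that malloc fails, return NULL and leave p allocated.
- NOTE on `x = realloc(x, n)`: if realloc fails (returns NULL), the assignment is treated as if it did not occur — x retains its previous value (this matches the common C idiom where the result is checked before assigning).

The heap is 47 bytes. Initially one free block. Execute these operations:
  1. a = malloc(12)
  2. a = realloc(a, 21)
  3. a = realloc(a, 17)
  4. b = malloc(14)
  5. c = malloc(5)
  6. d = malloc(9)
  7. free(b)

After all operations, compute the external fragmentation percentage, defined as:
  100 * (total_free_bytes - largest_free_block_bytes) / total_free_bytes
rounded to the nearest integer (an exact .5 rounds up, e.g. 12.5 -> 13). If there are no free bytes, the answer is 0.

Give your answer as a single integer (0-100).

Op 1: a = malloc(12) -> a = 0; heap: [0-11 ALLOC][12-46 FREE]
Op 2: a = realloc(a, 21) -> a = 0; heap: [0-20 ALLOC][21-46 FREE]
Op 3: a = realloc(a, 17) -> a = 0; heap: [0-16 ALLOC][17-46 FREE]
Op 4: b = malloc(14) -> b = 17; heap: [0-16 ALLOC][17-30 ALLOC][31-46 FREE]
Op 5: c = malloc(5) -> c = 31; heap: [0-16 ALLOC][17-30 ALLOC][31-35 ALLOC][36-46 FREE]
Op 6: d = malloc(9) -> d = 36; heap: [0-16 ALLOC][17-30 ALLOC][31-35 ALLOC][36-44 ALLOC][45-46 FREE]
Op 7: free(b) -> (freed b); heap: [0-16 ALLOC][17-30 FREE][31-35 ALLOC][36-44 ALLOC][45-46 FREE]
Free blocks: [14 2] total_free=16 largest=14 -> 100*(16-14)/16 = 200/16 = 12.5 -> rounds to 13

Answer: 13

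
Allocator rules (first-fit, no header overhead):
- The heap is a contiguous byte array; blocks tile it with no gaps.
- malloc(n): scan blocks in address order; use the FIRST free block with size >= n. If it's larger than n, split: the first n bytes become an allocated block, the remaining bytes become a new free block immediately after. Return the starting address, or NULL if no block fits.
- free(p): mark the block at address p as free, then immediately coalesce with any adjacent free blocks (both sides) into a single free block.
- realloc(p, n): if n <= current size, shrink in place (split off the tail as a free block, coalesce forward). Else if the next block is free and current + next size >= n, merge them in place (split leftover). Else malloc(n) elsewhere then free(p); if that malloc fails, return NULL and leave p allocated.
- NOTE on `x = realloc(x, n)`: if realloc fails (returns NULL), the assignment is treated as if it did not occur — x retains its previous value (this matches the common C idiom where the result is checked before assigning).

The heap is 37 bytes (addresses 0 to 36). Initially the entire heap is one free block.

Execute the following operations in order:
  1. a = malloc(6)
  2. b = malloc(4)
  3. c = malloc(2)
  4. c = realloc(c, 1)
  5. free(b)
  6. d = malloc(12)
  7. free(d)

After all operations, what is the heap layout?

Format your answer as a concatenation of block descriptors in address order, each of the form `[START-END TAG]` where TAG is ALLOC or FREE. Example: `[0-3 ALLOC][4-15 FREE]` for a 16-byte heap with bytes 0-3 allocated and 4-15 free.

Op 1: a = malloc(6) -> a = 0; heap: [0-5 ALLOC][6-36 FREE]
Op 2: b = malloc(4) -> b = 6; heap: [0-5 ALLOC][6-9 ALLOC][10-36 FREE]
Op 3: c = malloc(2) -> c = 10; heap: [0-5 ALLOC][6-9 ALLOC][10-11 ALLOC][12-36 FREE]
Op 4: c = realloc(c, 1) -> c = 10; heap: [0-5 ALLOC][6-9 ALLOC][10-10 ALLOC][11-36 FREE]
Op 5: free(b) -> (freed b); heap: [0-5 ALLOC][6-9 FREE][10-10 ALLOC][11-36 FREE]
Op 6: d = malloc(12) -> d = 11; heap: [0-5 ALLOC][6-9 FREE][10-10 ALLOC][11-22 ALLOC][23-36 FREE]
Op 7: free(d) -> (freed d); heap: [0-5 ALLOC][6-9 FREE][10-10 ALLOC][11-36 FREE]

Answer: [0-5 ALLOC][6-9 FREE][10-10 ALLOC][11-36 FREE]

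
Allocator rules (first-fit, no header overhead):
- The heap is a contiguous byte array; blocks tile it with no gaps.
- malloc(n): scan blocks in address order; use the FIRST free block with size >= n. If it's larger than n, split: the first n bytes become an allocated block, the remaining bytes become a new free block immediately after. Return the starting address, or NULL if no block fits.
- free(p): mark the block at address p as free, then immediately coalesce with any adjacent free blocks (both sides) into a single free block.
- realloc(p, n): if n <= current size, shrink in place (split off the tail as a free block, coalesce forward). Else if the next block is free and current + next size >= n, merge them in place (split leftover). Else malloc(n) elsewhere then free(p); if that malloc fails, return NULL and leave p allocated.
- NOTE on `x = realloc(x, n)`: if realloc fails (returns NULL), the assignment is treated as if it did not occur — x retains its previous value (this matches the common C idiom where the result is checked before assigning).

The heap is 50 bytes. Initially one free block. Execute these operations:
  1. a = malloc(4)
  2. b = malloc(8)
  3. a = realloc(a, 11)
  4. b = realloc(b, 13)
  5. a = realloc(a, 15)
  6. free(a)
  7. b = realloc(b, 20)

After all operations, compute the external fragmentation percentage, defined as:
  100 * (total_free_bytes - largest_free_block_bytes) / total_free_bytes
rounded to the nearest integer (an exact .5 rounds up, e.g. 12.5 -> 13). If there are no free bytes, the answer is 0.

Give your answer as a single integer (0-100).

Op 1: a = malloc(4) -> a = 0; heap: [0-3 ALLOC][4-49 FREE]
Op 2: b = malloc(8) -> b = 4; heap: [0-3 ALLOC][4-11 ALLOC][12-49 FREE]
Op 3: a = realloc(a, 11) -> a = 12; heap: [0-3 FREE][4-11 ALLOC][12-22 ALLOC][23-49 FREE]
Op 4: b = realloc(b, 13) -> b = 23; heap: [0-11 FREE][12-22 ALLOC][23-35 ALLOC][36-49 FREE]
Op 5: a = realloc(a, 15) -> NULL (a unchanged); heap: [0-11 FREE][12-22 ALLOC][23-35 ALLOC][36-49 FREE]
Op 6: free(a) -> (freed a); heap: [0-22 FREE][23-35 ALLOC][36-49 FREE]
Op 7: b = realloc(b, 20) -> b = 23; heap: [0-22 FREE][23-42 ALLOC][43-49 FREE]
Free blocks: [23 7] total_free=30 largest=23 -> 100*(30-23)/30 = 700/30 ≈ 23.333 -> rounds to 23

Answer: 23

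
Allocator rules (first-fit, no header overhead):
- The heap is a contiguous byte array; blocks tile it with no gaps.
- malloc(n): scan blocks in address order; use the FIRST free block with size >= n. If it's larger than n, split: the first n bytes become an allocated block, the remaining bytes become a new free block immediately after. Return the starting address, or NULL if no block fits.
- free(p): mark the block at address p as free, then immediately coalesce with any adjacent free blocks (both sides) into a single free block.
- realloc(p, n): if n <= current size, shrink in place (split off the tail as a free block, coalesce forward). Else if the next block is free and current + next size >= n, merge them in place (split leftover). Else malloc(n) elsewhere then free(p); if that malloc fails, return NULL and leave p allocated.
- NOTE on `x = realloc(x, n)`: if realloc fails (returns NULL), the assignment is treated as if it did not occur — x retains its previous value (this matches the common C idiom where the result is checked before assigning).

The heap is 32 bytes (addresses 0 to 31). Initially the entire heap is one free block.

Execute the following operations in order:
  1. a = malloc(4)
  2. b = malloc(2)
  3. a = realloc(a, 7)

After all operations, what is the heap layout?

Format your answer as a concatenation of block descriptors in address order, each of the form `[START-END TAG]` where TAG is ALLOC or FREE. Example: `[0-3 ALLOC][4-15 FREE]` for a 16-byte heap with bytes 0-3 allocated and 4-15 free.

Answer: [0-3 FREE][4-5 ALLOC][6-12 ALLOC][13-31 FREE]

Derivation:
Op 1: a = malloc(4) -> a = 0; heap: [0-3 ALLOC][4-31 FREE]
Op 2: b = malloc(2) -> b = 4; heap: [0-3 ALLOC][4-5 ALLOC][6-31 FREE]
Op 3: a = realloc(a, 7) -> a = 6; heap: [0-3 FREE][4-5 ALLOC][6-12 ALLOC][13-31 FREE]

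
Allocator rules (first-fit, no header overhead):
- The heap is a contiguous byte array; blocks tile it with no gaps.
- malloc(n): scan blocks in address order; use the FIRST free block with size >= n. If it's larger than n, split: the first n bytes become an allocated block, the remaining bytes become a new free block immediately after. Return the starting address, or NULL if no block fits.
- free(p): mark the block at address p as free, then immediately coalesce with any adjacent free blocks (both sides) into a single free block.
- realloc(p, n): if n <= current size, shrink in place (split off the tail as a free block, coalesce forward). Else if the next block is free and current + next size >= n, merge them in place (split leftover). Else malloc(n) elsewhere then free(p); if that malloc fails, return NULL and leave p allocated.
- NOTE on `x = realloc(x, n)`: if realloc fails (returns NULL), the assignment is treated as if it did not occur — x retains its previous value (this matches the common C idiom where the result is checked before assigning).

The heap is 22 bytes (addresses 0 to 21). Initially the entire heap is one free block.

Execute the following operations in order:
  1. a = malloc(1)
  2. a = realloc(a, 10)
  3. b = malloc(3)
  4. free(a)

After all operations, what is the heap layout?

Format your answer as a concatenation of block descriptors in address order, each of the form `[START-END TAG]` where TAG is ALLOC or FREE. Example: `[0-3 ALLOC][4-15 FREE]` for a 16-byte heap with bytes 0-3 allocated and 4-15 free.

Answer: [0-9 FREE][10-12 ALLOC][13-21 FREE]

Derivation:
Op 1: a = malloc(1) -> a = 0; heap: [0-0 ALLOC][1-21 FREE]
Op 2: a = realloc(a, 10) -> a = 0; heap: [0-9 ALLOC][10-21 FREE]
Op 3: b = malloc(3) -> b = 10; heap: [0-9 ALLOC][10-12 ALLOC][13-21 FREE]
Op 4: free(a) -> (freed a); heap: [0-9 FREE][10-12 ALLOC][13-21 FREE]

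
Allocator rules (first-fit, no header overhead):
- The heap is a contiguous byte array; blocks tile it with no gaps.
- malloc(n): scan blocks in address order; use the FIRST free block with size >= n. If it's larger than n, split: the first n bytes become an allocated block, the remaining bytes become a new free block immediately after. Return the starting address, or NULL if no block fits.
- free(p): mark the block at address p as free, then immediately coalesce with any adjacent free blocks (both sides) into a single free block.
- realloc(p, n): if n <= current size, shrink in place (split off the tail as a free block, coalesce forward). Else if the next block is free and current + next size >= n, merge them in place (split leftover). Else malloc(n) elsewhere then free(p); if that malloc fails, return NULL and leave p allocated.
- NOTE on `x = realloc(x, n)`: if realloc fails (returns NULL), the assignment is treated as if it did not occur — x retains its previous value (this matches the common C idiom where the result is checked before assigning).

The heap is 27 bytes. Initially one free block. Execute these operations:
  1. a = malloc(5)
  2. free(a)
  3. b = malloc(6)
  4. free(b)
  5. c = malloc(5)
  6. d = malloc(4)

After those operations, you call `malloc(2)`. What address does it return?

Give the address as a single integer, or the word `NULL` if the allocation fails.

Op 1: a = malloc(5) -> a = 0; heap: [0-4 ALLOC][5-26 FREE]
Op 2: free(a) -> (freed a); heap: [0-26 FREE]
Op 3: b = malloc(6) -> b = 0; heap: [0-5 ALLOC][6-26 FREE]
Op 4: free(b) -> (freed b); heap: [0-26 FREE]
Op 5: c = malloc(5) -> c = 0; heap: [0-4 ALLOC][5-26 FREE]
Op 6: d = malloc(4) -> d = 5; heap: [0-4 ALLOC][5-8 ALLOC][9-26 FREE]
malloc(2): first-fit scan over [0-4 ALLOC][5-8 ALLOC][9-26 FREE] -> 9

Answer: 9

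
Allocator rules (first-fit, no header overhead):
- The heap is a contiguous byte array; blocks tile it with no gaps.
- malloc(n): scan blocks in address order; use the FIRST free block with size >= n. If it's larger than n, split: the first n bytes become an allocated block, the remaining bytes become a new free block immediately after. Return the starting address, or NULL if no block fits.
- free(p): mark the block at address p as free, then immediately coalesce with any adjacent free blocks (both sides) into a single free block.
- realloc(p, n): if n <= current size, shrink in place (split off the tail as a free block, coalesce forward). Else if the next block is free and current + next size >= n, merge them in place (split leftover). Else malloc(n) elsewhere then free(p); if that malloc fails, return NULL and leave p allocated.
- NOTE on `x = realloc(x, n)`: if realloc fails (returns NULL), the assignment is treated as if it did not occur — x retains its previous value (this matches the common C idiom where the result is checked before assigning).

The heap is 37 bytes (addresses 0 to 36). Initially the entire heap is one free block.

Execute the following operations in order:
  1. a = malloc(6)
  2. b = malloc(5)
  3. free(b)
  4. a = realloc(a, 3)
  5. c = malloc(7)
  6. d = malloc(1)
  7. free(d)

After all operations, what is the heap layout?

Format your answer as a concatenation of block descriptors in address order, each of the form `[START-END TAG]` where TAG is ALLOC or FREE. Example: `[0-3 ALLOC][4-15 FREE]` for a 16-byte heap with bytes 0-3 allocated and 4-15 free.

Op 1: a = malloc(6) -> a = 0; heap: [0-5 ALLOC][6-36 FREE]
Op 2: b = malloc(5) -> b = 6; heap: [0-5 ALLOC][6-10 ALLOC][11-36 FREE]
Op 3: free(b) -> (freed b); heap: [0-5 ALLOC][6-36 FREE]
Op 4: a = realloc(a, 3) -> a = 0; heap: [0-2 ALLOC][3-36 FREE]
Op 5: c = malloc(7) -> c = 3; heap: [0-2 ALLOC][3-9 ALLOC][10-36 FREE]
Op 6: d = malloc(1) -> d = 10; heap: [0-2 ALLOC][3-9 ALLOC][10-10 ALLOC][11-36 FREE]
Op 7: free(d) -> (freed d); heap: [0-2 ALLOC][3-9 ALLOC][10-36 FREE]

Answer: [0-2 ALLOC][3-9 ALLOC][10-36 FREE]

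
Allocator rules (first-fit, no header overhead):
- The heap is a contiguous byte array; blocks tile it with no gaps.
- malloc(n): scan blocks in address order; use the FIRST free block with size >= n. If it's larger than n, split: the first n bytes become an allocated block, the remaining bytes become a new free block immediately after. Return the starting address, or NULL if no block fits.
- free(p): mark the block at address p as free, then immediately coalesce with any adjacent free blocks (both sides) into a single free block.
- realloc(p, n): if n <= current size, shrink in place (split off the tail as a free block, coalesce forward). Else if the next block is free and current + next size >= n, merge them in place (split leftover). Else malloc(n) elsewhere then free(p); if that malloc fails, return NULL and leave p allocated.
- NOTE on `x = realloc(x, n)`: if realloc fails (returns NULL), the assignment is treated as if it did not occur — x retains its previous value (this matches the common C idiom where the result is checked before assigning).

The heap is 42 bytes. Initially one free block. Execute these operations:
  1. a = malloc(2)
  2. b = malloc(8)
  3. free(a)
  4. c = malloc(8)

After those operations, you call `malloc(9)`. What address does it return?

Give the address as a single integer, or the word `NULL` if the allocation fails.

Answer: 18

Derivation:
Op 1: a = malloc(2) -> a = 0; heap: [0-1 ALLOC][2-41 FREE]
Op 2: b = malloc(8) -> b = 2; heap: [0-1 ALLOC][2-9 ALLOC][10-41 FREE]
Op 3: free(a) -> (freed a); heap: [0-1 FREE][2-9 ALLOC][10-41 FREE]
Op 4: c = malloc(8) -> c = 10; heap: [0-1 FREE][2-9 ALLOC][10-17 ALLOC][18-41 FREE]
malloc(9): first-fit scan over [0-1 FREE][2-9 ALLOC][10-17 ALLOC][18-41 FREE] -> 18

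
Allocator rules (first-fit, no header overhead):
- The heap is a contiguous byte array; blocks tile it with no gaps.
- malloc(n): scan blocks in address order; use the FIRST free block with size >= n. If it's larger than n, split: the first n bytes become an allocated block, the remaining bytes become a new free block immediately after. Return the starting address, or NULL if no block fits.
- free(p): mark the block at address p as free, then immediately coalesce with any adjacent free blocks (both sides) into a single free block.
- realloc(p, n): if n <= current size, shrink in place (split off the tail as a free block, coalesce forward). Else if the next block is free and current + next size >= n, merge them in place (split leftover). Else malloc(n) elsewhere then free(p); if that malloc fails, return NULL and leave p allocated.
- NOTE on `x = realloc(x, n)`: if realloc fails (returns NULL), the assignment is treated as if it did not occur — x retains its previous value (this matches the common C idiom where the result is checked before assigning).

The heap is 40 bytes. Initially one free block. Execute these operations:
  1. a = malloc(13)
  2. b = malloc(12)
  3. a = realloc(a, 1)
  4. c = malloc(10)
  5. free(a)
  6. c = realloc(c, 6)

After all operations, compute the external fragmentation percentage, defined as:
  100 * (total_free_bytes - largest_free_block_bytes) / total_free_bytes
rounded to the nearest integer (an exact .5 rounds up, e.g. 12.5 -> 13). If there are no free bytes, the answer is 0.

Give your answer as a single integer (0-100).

Op 1: a = malloc(13) -> a = 0; heap: [0-12 ALLOC][13-39 FREE]
Op 2: b = malloc(12) -> b = 13; heap: [0-12 ALLOC][13-24 ALLOC][25-39 FREE]
Op 3: a = realloc(a, 1) -> a = 0; heap: [0-0 ALLOC][1-12 FREE][13-24 ALLOC][25-39 FREE]
Op 4: c = malloc(10) -> c = 1; heap: [0-0 ALLOC][1-10 ALLOC][11-12 FREE][13-24 ALLOC][25-39 FREE]
Op 5: free(a) -> (freed a); heap: [0-0 FREE][1-10 ALLOC][11-12 FREE][13-24 ALLOC][25-39 FREE]
Op 6: c = realloc(c, 6) -> c = 1; heap: [0-0 FREE][1-6 ALLOC][7-12 FREE][13-24 ALLOC][25-39 FREE]
Free blocks: [1 6 15] total_free=22 largest=15 -> 100*(22-15)/22 = 700/22 ≈ 31.818 -> rounds to 32

Answer: 32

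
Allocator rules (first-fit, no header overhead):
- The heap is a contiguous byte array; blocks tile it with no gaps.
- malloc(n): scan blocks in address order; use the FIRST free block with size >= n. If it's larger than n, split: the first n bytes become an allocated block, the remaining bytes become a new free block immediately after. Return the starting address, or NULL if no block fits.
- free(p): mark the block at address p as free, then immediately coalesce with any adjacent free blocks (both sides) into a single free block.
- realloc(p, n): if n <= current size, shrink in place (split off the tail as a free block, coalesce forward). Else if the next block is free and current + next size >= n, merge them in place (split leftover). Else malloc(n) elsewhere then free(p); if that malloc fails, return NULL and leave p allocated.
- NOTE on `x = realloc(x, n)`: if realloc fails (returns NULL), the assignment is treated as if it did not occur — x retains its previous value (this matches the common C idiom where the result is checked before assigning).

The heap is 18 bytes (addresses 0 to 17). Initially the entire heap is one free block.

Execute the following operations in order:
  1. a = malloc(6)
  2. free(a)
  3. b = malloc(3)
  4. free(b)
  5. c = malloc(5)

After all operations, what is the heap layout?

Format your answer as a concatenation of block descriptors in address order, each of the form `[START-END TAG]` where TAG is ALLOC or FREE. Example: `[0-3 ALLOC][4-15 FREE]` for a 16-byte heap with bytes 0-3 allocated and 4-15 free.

Answer: [0-4 ALLOC][5-17 FREE]

Derivation:
Op 1: a = malloc(6) -> a = 0; heap: [0-5 ALLOC][6-17 FREE]
Op 2: free(a) -> (freed a); heap: [0-17 FREE]
Op 3: b = malloc(3) -> b = 0; heap: [0-2 ALLOC][3-17 FREE]
Op 4: free(b) -> (freed b); heap: [0-17 FREE]
Op 5: c = malloc(5) -> c = 0; heap: [0-4 ALLOC][5-17 FREE]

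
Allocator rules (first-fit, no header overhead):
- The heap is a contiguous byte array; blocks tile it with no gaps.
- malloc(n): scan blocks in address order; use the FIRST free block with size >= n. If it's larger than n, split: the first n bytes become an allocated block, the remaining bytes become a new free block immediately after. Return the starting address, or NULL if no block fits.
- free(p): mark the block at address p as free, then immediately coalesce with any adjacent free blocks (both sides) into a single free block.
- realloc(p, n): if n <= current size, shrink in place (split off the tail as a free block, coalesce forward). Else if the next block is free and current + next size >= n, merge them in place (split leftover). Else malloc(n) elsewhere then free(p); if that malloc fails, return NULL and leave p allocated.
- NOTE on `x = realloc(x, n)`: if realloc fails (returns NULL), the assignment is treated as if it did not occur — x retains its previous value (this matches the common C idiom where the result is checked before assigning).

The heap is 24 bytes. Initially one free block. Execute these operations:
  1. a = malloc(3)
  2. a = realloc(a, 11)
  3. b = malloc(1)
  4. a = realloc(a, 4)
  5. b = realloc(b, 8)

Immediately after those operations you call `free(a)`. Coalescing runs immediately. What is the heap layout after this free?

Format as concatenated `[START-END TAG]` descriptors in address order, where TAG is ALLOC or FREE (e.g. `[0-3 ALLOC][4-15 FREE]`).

Answer: [0-10 FREE][11-18 ALLOC][19-23 FREE]

Derivation:
Op 1: a = malloc(3) -> a = 0; heap: [0-2 ALLOC][3-23 FREE]
Op 2: a = realloc(a, 11) -> a = 0; heap: [0-10 ALLOC][11-23 FREE]
Op 3: b = malloc(1) -> b = 11; heap: [0-10 ALLOC][11-11 ALLOC][12-23 FREE]
Op 4: a = realloc(a, 4) -> a = 0; heap: [0-3 ALLOC][4-10 FREE][11-11 ALLOC][12-23 FREE]
Op 5: b = realloc(b, 8) -> b = 11; heap: [0-3 ALLOC][4-10 FREE][11-18 ALLOC][19-23 FREE]
free(a): a = 0 -> block [0-3 ALLOC]; mark free, coalesce with adjacent free neighbors -> [0-10 FREE][11-18 ALLOC][19-23 FREE]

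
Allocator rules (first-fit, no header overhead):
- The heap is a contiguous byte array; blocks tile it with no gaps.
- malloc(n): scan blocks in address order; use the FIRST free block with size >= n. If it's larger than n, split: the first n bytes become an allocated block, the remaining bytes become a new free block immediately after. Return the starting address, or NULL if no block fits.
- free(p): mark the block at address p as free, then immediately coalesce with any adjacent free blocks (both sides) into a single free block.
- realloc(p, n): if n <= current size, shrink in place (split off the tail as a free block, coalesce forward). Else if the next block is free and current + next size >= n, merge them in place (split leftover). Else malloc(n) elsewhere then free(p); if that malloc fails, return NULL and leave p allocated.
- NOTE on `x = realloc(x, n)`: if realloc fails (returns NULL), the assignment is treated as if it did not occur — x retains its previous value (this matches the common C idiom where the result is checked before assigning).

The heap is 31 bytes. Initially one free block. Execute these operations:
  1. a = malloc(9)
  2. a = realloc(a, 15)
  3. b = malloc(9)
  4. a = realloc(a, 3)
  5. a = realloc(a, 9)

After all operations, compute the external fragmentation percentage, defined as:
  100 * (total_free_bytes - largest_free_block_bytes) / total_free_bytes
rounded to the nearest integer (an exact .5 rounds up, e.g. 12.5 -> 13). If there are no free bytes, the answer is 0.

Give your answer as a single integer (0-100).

Answer: 46

Derivation:
Op 1: a = malloc(9) -> a = 0; heap: [0-8 ALLOC][9-30 FREE]
Op 2: a = realloc(a, 15) -> a = 0; heap: [0-14 ALLOC][15-30 FREE]
Op 3: b = malloc(9) -> b = 15; heap: [0-14 ALLOC][15-23 ALLOC][24-30 FREE]
Op 4: a = realloc(a, 3) -> a = 0; heap: [0-2 ALLOC][3-14 FREE][15-23 ALLOC][24-30 FREE]
Op 5: a = realloc(a, 9) -> a = 0; heap: [0-8 ALLOC][9-14 FREE][15-23 ALLOC][24-30 FREE]
Free blocks: [6 7] total_free=13 largest=7 -> 100*(13-7)/13 = 600/13 ≈ 46.154 -> rounds to 46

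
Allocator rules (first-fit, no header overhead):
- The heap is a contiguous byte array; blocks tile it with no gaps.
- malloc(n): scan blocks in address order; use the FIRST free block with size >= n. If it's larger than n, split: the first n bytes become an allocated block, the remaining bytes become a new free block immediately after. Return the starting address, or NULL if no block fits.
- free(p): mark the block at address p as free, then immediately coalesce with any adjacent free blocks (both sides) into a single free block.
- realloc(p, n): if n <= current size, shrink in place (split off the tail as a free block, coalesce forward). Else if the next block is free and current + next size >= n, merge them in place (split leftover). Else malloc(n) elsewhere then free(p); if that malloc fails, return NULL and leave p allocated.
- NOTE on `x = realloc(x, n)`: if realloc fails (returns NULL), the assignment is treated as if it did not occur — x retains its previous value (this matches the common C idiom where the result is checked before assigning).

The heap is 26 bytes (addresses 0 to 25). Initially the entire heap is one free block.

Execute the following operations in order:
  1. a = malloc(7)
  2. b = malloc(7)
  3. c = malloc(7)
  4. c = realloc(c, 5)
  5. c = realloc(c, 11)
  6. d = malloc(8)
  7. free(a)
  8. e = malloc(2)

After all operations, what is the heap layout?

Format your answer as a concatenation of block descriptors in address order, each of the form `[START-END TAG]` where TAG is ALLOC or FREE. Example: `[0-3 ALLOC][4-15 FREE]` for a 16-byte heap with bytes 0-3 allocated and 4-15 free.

Op 1: a = malloc(7) -> a = 0; heap: [0-6 ALLOC][7-25 FREE]
Op 2: b = malloc(7) -> b = 7; heap: [0-6 ALLOC][7-13 ALLOC][14-25 FREE]
Op 3: c = malloc(7) -> c = 14; heap: [0-6 ALLOC][7-13 ALLOC][14-20 ALLOC][21-25 FREE]
Op 4: c = realloc(c, 5) -> c = 14; heap: [0-6 ALLOC][7-13 ALLOC][14-18 ALLOC][19-25 FREE]
Op 5: c = realloc(c, 11) -> c = 14; heap: [0-6 ALLOC][7-13 ALLOC][14-24 ALLOC][25-25 FREE]
Op 6: d = malloc(8) -> d = NULL; heap: [0-6 ALLOC][7-13 ALLOC][14-24 ALLOC][25-25 FREE]
Op 7: free(a) -> (freed a); heap: [0-6 FREE][7-13 ALLOC][14-24 ALLOC][25-25 FREE]
Op 8: e = malloc(2) -> e = 0; heap: [0-1 ALLOC][2-6 FREE][7-13 ALLOC][14-24 ALLOC][25-25 FREE]

Answer: [0-1 ALLOC][2-6 FREE][7-13 ALLOC][14-24 ALLOC][25-25 FREE]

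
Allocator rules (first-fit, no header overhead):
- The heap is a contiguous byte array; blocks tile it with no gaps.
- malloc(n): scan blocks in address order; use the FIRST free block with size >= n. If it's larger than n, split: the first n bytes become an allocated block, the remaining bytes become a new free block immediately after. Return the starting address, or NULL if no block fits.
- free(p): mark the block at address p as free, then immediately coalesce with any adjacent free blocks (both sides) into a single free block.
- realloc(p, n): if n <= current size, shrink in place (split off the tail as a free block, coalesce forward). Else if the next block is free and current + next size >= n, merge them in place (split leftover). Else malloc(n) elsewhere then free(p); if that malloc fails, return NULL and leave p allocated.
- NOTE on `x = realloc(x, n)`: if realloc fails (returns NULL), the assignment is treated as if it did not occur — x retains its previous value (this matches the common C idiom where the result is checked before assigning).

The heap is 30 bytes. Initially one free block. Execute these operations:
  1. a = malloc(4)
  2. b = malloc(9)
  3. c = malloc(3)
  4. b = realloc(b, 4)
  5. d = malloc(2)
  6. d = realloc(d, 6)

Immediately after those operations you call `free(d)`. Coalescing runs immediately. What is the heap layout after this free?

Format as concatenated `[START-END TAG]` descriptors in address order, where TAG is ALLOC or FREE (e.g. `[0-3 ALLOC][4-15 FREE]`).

Op 1: a = malloc(4) -> a = 0; heap: [0-3 ALLOC][4-29 FREE]
Op 2: b = malloc(9) -> b = 4; heap: [0-3 ALLOC][4-12 ALLOC][13-29 FREE]
Op 3: c = malloc(3) -> c = 13; heap: [0-3 ALLOC][4-12 ALLOC][13-15 ALLOC][16-29 FREE]
Op 4: b = realloc(b, 4) -> b = 4; heap: [0-3 ALLOC][4-7 ALLOC][8-12 FREE][13-15 ALLOC][16-29 FREE]
Op 5: d = malloc(2) -> d = 8; heap: [0-3 ALLOC][4-7 ALLOC][8-9 ALLOC][10-12 FREE][13-15 ALLOC][16-29 FREE]
Op 6: d = realloc(d, 6) -> d = 16; heap: [0-3 ALLOC][4-7 ALLOC][8-12 FREE][13-15 ALLOC][16-21 ALLOC][22-29 FREE]
free(d): d = 16 -> block [16-21 ALLOC]; mark free, coalesce with adjacent free neighbors -> [0-3 ALLOC][4-7 ALLOC][8-12 FREE][13-15 ALLOC][16-29 FREE]

Answer: [0-3 ALLOC][4-7 ALLOC][8-12 FREE][13-15 ALLOC][16-29 FREE]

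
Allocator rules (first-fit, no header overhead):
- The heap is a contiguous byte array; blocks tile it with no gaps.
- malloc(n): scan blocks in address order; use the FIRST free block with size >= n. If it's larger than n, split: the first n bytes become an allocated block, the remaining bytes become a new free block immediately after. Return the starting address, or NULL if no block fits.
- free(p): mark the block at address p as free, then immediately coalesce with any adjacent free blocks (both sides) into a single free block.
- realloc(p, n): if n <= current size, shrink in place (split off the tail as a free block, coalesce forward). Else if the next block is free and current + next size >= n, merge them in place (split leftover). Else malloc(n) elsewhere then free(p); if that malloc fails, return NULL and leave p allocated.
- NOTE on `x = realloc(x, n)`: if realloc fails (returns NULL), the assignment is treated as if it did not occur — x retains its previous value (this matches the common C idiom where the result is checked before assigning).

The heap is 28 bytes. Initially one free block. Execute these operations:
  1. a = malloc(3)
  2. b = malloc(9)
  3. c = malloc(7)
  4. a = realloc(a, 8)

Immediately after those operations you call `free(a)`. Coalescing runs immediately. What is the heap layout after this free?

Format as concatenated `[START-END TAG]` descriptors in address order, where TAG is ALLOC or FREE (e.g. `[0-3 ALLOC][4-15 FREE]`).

Answer: [0-2 FREE][3-11 ALLOC][12-18 ALLOC][19-27 FREE]

Derivation:
Op 1: a = malloc(3) -> a = 0; heap: [0-2 ALLOC][3-27 FREE]
Op 2: b = malloc(9) -> b = 3; heap: [0-2 ALLOC][3-11 ALLOC][12-27 FREE]
Op 3: c = malloc(7) -> c = 12; heap: [0-2 ALLOC][3-11 ALLOC][12-18 ALLOC][19-27 FREE]
Op 4: a = realloc(a, 8) -> a = 19; heap: [0-2 FREE][3-11 ALLOC][12-18 ALLOC][19-26 ALLOC][27-27 FREE]
free(a): a = 19 -> block [19-26 ALLOC]; mark free, coalesce with adjacent free neighbors -> [0-2 FREE][3-11 ALLOC][12-18 ALLOC][19-27 FREE]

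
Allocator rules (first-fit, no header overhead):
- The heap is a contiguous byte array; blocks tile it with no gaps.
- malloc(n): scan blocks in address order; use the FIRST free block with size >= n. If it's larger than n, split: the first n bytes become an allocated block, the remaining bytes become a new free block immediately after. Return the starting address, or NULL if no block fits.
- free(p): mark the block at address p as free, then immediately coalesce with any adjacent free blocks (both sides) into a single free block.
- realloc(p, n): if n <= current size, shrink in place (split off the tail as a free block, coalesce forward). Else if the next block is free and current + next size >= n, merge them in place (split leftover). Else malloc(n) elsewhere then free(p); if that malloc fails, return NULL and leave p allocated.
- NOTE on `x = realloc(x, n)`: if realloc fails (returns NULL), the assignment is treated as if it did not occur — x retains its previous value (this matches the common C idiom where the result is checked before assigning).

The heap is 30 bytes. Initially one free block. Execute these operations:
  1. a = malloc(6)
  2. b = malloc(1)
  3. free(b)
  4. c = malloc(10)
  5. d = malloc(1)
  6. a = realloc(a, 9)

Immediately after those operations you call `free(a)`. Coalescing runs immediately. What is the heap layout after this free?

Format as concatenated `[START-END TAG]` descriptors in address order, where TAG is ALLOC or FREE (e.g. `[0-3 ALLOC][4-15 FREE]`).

Op 1: a = malloc(6) -> a = 0; heap: [0-5 ALLOC][6-29 FREE]
Op 2: b = malloc(1) -> b = 6; heap: [0-5 ALLOC][6-6 ALLOC][7-29 FREE]
Op 3: free(b) -> (freed b); heap: [0-5 ALLOC][6-29 FREE]
Op 4: c = malloc(10) -> c = 6; heap: [0-5 ALLOC][6-15 ALLOC][16-29 FREE]
Op 5: d = malloc(1) -> d = 16; heap: [0-5 ALLOC][6-15 ALLOC][16-16 ALLOC][17-29 FREE]
Op 6: a = realloc(a, 9) -> a = 17; heap: [0-5 FREE][6-15 ALLOC][16-16 ALLOC][17-25 ALLOC][26-29 FREE]
free(a): a = 17 -> block [17-25 ALLOC]; mark free, coalesce with adjacent free neighbors -> [0-5 FREE][6-15 ALLOC][16-16 ALLOC][17-29 FREE]

Answer: [0-5 FREE][6-15 ALLOC][16-16 ALLOC][17-29 FREE]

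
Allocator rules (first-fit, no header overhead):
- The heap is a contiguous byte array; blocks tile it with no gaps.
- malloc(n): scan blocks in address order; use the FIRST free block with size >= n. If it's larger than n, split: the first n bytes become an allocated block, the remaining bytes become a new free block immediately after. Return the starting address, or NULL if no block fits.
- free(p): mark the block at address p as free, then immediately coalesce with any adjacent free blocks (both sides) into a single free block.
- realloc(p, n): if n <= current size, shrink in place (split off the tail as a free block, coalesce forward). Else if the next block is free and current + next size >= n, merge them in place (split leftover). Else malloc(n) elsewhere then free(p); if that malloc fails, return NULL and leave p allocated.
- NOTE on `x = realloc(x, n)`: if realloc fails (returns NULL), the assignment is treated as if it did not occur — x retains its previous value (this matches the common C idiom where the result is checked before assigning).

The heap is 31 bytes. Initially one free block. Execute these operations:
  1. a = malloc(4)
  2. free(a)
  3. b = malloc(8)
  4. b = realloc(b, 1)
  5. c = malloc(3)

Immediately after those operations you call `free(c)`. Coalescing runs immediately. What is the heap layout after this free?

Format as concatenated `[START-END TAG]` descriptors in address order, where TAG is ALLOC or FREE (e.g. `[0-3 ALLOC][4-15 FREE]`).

Op 1: a = malloc(4) -> a = 0; heap: [0-3 ALLOC][4-30 FREE]
Op 2: free(a) -> (freed a); heap: [0-30 FREE]
Op 3: b = malloc(8) -> b = 0; heap: [0-7 ALLOC][8-30 FREE]
Op 4: b = realloc(b, 1) -> b = 0; heap: [0-0 ALLOC][1-30 FREE]
Op 5: c = malloc(3) -> c = 1; heap: [0-0 ALLOC][1-3 ALLOC][4-30 FREE]
free(c): c = 1 -> block [1-3 ALLOC]; mark free, coalesce with adjacent free neighbors -> [0-0 ALLOC][1-30 FREE]

Answer: [0-0 ALLOC][1-30 FREE]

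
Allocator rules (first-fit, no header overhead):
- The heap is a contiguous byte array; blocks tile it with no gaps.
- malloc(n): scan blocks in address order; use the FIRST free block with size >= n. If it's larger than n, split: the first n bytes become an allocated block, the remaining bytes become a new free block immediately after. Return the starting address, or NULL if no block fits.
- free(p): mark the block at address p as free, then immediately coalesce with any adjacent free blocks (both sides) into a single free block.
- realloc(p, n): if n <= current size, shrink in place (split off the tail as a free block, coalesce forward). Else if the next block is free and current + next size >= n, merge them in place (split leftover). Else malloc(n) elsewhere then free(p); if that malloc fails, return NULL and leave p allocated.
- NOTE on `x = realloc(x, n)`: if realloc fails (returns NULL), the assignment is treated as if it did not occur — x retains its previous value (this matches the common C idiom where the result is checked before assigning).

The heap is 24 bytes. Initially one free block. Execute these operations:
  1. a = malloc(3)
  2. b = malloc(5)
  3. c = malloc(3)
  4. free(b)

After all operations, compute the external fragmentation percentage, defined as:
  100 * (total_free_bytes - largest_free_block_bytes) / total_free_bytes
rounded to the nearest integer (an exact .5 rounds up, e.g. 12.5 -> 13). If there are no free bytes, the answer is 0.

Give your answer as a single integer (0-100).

Answer: 28

Derivation:
Op 1: a = malloc(3) -> a = 0; heap: [0-2 ALLOC][3-23 FREE]
Op 2: b = malloc(5) -> b = 3; heap: [0-2 ALLOC][3-7 ALLOC][8-23 FREE]
Op 3: c = malloc(3) -> c = 8; heap: [0-2 ALLOC][3-7 ALLOC][8-10 ALLOC][11-23 FREE]
Op 4: free(b) -> (freed b); heap: [0-2 ALLOC][3-7 FREE][8-10 ALLOC][11-23 FREE]
Free blocks: [5 13] total_free=18 largest=13 -> 100*(18-13)/18 = 500/18 ≈ 27.778 -> rounds to 28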